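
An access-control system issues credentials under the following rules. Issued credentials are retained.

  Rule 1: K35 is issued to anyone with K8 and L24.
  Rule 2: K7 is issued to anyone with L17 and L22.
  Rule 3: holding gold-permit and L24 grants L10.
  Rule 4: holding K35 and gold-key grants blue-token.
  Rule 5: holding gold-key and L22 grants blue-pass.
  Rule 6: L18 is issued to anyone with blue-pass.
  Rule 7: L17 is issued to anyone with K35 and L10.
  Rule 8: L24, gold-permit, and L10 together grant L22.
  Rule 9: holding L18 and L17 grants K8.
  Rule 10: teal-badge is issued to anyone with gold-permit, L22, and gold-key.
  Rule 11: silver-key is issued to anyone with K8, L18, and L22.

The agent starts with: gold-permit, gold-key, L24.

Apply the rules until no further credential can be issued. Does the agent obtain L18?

Holding gold-permit and L24 grants L10 (Rule 3).
Holding L24, gold-permit, and L10 grants L22 (Rule 8).
Holding gold-key and L22 grants blue-pass (Rule 5).
Holding blue-pass grants L18 (Rule 6).

Yes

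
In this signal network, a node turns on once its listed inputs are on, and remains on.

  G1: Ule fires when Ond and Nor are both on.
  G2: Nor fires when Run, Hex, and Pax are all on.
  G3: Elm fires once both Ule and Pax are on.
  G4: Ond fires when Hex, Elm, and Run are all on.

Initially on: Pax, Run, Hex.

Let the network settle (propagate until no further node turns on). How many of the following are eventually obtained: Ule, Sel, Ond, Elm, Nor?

Run, Hex, and Pax are on, so Nor fires (G2).
Ule would need Ond and Nor (G1), but Ond never turns on.
No rule produces Sel, and it is not given.
Ond would need Hex, Elm, and Run (G4), but Elm never turns on.
Elm would need Ule and Pax (G3), but Ule never turns on.
Nor: reached.
Reached: Nor — 1 of the 5.

1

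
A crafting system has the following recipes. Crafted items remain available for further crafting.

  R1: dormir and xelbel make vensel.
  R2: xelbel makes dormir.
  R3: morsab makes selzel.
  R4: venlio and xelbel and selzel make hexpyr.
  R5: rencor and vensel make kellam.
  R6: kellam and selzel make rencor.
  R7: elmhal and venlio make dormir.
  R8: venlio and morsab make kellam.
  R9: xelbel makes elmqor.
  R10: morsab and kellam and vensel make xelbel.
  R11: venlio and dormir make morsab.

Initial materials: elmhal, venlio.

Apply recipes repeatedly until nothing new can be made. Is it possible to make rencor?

Yes

Using R7, elmhal and venlio make dormir.
venlio and dormir → morsab (R11).
Using R8, venlio and morsab make kellam.
morsab → selzel (R3).
Using R6, kellam and selzel make rencor.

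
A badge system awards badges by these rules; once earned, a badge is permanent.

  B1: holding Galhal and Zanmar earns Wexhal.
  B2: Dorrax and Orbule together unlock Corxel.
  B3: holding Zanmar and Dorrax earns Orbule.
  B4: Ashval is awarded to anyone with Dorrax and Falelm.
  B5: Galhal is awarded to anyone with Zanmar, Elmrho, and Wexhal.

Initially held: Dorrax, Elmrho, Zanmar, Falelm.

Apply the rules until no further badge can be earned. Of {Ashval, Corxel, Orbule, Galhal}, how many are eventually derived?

With Zanmar and Dorrax, Orbule is earned (B3).
With Dorrax and Falelm, Ashval is earned (B4).
With Dorrax and Orbule, Corxel is earned (B2).
Ashval: reached.
Corxel: reached.
Orbule: reached.
Galhal would need Zanmar, Elmrho, and Wexhal (B5), but Wexhal is never earned.
Reached: Ashval, Corxel, and Orbule — 3 of the 4.

3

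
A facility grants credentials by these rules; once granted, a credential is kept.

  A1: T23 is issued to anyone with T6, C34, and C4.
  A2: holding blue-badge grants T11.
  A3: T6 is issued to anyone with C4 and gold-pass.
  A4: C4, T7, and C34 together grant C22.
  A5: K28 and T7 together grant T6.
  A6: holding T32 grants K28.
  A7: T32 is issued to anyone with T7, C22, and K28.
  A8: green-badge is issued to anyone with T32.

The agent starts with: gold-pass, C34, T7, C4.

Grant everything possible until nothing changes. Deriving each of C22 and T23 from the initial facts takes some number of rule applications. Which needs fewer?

C22

C22: Holding C4, T7, and C34 grants C22 (A4). [1 rule application]
T23: Holding C4 and gold-pass grants T6 (A3). Holding T6, C34, and C4 grants T23 (A1). [2 rule applications]
C22 needs fewer.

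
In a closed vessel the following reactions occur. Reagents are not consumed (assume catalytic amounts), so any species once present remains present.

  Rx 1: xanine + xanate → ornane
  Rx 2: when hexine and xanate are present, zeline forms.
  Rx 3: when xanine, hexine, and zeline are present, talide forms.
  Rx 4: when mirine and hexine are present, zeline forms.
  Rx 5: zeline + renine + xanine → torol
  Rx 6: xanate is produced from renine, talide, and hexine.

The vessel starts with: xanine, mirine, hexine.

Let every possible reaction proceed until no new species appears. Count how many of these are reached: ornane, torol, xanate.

0

ornane would need xanine and xanate (Rx 1), but xanate never forms.
torol would need zeline, renine, and xanine (Rx 5), but renine never forms.
xanate would need renine, talide, and hexine (Rx 6), but renine never forms.
None of the 3 are reached.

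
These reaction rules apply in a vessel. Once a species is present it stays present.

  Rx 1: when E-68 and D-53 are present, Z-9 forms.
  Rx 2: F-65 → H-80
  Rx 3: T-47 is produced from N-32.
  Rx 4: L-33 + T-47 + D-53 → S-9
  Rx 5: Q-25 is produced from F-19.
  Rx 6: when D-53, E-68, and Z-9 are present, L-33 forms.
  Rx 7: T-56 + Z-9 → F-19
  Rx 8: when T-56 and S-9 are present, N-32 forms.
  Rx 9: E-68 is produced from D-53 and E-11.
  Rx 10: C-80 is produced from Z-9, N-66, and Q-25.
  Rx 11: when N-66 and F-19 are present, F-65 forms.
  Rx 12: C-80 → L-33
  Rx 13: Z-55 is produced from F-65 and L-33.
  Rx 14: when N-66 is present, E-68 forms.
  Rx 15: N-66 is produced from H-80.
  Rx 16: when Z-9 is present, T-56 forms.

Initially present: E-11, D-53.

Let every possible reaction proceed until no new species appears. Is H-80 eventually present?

No

H-80 would need F-65 (Rx 2), but F-65 never forms.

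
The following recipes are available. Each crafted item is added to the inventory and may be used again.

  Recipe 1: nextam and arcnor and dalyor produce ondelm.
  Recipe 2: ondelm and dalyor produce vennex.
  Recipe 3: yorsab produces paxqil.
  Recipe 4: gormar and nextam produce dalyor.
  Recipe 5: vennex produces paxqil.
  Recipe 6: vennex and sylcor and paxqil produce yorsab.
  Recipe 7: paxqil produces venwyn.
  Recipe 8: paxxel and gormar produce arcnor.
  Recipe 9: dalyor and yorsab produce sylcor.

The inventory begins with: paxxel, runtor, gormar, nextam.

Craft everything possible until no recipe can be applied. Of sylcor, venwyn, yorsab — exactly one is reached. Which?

paxxel and gormar → arcnor (Recipe 8).
gormar and nextam → dalyor (Recipe 4).
Using Recipe 1, nextam, arcnor, and dalyor make ondelm.
Using Recipe 2, ondelm and dalyor make vennex.
vennex → paxqil (Recipe 5).
Using Recipe 7, paxqil makes venwyn.
yorsab would need vennex, sylcor, and paxqil (Recipe 6), but sylcor is never obtained. sylcor would need dalyor and yorsab (Recipe 9), but yorsab is never obtained.

venwyn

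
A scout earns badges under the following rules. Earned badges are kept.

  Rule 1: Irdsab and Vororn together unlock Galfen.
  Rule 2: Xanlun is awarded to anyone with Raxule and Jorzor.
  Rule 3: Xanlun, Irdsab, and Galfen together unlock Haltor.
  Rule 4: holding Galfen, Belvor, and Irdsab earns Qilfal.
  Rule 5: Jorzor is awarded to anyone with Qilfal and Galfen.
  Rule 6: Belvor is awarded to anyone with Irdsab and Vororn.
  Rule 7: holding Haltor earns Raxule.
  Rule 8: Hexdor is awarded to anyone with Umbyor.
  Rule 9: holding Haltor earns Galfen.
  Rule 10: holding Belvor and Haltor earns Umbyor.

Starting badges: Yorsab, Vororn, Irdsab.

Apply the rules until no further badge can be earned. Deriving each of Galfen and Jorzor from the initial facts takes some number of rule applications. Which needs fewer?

Galfen

Galfen: With Irdsab and Vororn, Galfen is earned (Rule 1). [1 rule application]
Jorzor: With Irdsab and Vororn, Galfen is earned (Rule 1). With Irdsab and Vororn, Belvor is earned (Rule 6). With Galfen, Belvor, and Irdsab, Qilfal is earned (Rule 4). With Qilfal and Galfen, Jorzor is earned (Rule 5). [4 rule applications]
Galfen needs fewer.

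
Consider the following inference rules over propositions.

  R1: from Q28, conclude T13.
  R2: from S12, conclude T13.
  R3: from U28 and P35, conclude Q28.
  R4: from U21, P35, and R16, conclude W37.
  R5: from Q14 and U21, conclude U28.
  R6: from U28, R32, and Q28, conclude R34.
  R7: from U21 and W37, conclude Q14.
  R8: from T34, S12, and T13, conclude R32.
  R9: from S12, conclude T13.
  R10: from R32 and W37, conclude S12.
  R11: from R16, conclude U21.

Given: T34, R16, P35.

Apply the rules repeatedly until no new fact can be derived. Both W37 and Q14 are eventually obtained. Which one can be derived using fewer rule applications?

W37: From R16, R11 gives U21. U21, P35, and R16 hold, so W37 follows (R4). [2 rule applications]
Q14: From R16, R11 gives U21. U21, P35, and R16 hold, so W37 follows (R4). U21 and W37 hold, so Q14 follows (R7). [3 rule applications]
W37 needs fewer.

W37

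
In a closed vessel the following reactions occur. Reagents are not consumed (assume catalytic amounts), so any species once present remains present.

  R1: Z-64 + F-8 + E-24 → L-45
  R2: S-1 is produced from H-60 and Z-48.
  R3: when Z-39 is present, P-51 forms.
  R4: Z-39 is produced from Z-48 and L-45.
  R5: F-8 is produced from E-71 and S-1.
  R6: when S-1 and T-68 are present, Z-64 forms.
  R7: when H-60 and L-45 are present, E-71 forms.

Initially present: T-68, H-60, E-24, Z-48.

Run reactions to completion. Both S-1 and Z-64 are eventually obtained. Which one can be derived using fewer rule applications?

S-1

S-1: H-60 and Z-48 present → S-1 forms (R2). [1 rule application]
Z-64: H-60 and Z-48 present → S-1 forms (R2). S-1 and T-68 present → Z-64 forms (R6). [2 rule applications]
S-1 needs fewer.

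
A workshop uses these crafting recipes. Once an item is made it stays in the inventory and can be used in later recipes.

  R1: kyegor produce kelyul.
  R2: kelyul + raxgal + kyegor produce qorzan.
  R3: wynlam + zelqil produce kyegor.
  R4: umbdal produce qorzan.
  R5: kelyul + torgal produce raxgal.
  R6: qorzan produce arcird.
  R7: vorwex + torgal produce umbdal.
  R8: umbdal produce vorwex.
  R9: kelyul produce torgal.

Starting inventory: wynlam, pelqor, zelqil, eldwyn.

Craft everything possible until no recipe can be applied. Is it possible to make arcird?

Using R3, wynlam and zelqil make kyegor.
Using R1, kyegor makes kelyul.
Using R9, kelyul makes torgal.
Using R5, kelyul and torgal make raxgal.
kelyul + raxgal + kyegor → qorzan (R2).
qorzan → arcird (R6).

Yes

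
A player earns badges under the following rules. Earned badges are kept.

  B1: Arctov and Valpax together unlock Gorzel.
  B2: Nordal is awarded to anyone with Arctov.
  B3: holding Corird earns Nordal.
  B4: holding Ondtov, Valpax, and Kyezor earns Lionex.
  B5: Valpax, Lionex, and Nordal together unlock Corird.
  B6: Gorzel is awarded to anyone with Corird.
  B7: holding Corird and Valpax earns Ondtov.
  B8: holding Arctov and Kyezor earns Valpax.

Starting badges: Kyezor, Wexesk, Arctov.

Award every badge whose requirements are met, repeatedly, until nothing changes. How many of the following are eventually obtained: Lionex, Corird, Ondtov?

0

Lionex would need Ondtov, Valpax, and Kyezor (B4), but Ondtov is never earned.
Corird would need Valpax, Lionex, and Nordal (B5), but Lionex is never earned.
Ondtov would need Corird and Valpax (B7), but Corird is never earned.
None of the 3 are reached.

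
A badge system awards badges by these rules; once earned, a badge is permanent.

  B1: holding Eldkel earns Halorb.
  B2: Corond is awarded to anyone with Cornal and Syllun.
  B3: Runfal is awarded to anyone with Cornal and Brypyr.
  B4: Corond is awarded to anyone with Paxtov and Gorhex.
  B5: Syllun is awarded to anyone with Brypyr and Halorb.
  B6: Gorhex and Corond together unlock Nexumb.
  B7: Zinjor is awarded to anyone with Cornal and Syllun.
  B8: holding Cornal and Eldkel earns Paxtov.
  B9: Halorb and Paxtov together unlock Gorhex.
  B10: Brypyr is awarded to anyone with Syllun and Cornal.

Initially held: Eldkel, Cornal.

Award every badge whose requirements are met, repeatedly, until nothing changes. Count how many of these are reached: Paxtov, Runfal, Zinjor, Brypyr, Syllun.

1

With Cornal and Eldkel, Paxtov is earned (B8).
Paxtov: reached.
Runfal would need Cornal and Brypyr (B3), but Brypyr is never earned.
Zinjor would need Cornal and Syllun (B7), but Syllun is never earned.
Brypyr would need Syllun and Cornal (B10), but Syllun is never earned.
Syllun would need Brypyr and Halorb (B5), but Brypyr is never earned.
Reached: Paxtov — 1 of the 5.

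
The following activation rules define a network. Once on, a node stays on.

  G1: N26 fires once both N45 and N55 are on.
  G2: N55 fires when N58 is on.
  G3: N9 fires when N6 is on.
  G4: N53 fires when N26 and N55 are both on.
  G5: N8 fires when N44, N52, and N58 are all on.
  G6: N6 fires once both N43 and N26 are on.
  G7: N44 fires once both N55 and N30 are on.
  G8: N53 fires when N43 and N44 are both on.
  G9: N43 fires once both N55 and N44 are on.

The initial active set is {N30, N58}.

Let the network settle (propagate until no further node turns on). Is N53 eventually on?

Yes

G2: N58 on → N55 on.
G7: N55 and N30 on → N44 on.
G9: N55 and N44 on → N43 on.
N43 and N44 are on, so N53 fires (G8).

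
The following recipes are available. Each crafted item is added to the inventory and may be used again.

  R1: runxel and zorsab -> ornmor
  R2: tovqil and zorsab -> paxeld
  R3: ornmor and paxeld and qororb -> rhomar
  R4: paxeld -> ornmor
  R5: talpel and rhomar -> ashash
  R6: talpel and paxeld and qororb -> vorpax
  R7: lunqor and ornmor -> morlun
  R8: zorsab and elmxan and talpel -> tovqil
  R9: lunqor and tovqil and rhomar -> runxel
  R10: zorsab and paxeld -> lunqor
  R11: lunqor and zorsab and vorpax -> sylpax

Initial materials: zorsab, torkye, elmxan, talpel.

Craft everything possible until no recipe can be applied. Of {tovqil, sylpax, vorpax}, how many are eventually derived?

zorsab and elmxan and talpel -> tovqil (R8).
tovqil: reached.
sylpax would need lunqor, zorsab, and vorpax (R11), but vorpax is never obtained.
vorpax would need talpel, paxeld, and qororb (R6), but qororb is never obtained.
Reached: tovqil — 1 of the 3.

1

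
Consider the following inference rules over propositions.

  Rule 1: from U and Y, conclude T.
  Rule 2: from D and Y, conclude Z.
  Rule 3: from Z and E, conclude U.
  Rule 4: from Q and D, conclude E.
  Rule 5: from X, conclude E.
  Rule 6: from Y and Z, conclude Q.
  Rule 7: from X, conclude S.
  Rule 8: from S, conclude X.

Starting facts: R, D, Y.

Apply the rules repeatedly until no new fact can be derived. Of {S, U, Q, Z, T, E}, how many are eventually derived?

From D and Y, Rule 2 gives Z.
From Y and Z, Rule 6 gives Q.
Q and D hold, so E follows (Rule 4).
From Z and E, Rule 3 gives U.
From U and Y, Rule 1 gives T.
S would need X (Rule 7), but X is never established.
U: reached.
Q: reached.
Z: reached.
T: reached.
E: reached.
Reached: U, Q, Z, T, and E — 5 of the 6.

5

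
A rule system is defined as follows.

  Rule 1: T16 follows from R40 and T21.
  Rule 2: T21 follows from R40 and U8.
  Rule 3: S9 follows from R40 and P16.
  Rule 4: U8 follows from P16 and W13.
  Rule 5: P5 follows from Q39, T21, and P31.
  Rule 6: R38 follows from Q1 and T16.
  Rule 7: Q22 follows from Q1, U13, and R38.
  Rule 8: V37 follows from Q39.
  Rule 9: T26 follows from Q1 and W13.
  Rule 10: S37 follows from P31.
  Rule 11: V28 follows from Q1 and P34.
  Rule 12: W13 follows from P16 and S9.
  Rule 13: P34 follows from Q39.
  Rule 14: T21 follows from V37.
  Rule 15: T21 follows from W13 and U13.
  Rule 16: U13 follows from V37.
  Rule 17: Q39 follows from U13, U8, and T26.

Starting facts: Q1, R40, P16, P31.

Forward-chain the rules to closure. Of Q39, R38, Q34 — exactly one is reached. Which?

R38

From R40 and P16, Rule 3 gives S9.
P16 and S9 hold, so W13 follows (Rule 12).
P16 and W13 hold, so U8 follows (Rule 4).
R40 and U8 hold, so T21 follows (Rule 2).
R40 and T21 hold, so T16 follows (Rule 1).
From Q1 and T16, Rule 6 gives R38.
No rule produces Q34, and it is not given. Q39 would need U13, U8, and T26 (Rule 17), but U13 is never established.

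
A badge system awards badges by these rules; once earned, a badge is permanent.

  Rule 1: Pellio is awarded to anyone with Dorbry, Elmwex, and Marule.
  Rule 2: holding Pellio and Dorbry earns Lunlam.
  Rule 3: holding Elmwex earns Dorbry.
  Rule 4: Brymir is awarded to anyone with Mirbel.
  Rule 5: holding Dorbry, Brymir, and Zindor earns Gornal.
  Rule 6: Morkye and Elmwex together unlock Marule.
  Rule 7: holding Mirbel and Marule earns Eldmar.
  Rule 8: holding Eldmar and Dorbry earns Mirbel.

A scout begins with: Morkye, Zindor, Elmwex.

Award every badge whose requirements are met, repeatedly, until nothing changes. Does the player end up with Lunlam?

With Morkye and Elmwex, Marule is earned (Rule 6).
With Elmwex, Dorbry is earned (Rule 3).
With Dorbry, Elmwex, and Marule, Pellio is earned (Rule 1).
With Pellio and Dorbry, Lunlam is earned (Rule 2).

Yes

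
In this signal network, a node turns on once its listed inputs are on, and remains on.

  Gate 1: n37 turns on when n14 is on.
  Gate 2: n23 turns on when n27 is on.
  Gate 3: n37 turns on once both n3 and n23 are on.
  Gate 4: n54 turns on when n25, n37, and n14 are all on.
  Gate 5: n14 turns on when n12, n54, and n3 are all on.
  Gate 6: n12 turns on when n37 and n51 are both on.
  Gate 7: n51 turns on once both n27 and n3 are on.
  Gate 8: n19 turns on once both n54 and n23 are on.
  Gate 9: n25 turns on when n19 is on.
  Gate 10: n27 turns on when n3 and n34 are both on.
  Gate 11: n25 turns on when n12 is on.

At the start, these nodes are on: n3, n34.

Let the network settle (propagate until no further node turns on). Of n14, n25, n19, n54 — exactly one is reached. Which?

n3 and n34 are on, so n27 turns on (Gate 10).
Gate 7: n27 and n3 on → n51 on.
Gate 2: n27 on → n23 on.
n3 and n23 are on, so n37 turns on (Gate 3).
Gate 6: n37 and n51 on → n12 on.
n12 is on, so n25 turns on (Gate 11).
n19 would need n54 and n23 (Gate 8), but n54 never turns on. n54 would need n25, n37, and n14 (Gate 4), but n14 never turns on. n14 would need n12, n54, and n3 (Gate 5), but n54 never turns on.

n25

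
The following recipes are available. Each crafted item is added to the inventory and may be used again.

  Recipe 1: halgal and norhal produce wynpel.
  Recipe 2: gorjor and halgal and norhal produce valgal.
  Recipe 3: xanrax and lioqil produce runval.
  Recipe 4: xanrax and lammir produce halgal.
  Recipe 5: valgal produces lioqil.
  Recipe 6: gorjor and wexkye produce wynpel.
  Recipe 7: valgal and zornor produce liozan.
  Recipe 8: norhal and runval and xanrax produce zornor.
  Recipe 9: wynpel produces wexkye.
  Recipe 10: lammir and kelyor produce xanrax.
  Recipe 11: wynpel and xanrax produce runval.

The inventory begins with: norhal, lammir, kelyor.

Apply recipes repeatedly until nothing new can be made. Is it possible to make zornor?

Yes

lammir and kelyor → xanrax (Recipe 10).
xanrax and lammir → halgal (Recipe 4).
halgal and norhal → wynpel (Recipe 1).
wynpel and xanrax → runval (Recipe 11).
norhal and runval and xanrax → zornor (Recipe 8).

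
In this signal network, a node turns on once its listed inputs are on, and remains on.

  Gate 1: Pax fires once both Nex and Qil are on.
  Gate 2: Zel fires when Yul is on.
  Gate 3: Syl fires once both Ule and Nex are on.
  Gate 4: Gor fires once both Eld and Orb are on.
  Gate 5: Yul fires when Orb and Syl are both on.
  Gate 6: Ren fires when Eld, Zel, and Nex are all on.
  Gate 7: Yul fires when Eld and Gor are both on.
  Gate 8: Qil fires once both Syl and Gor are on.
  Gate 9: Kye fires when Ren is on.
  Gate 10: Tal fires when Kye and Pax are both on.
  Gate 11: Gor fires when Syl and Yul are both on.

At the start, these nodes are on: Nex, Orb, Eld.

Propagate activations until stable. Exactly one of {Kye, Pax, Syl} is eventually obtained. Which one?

Gate 4: Eld and Orb on → Gor on.
Gate 7: Eld and Gor on → Yul on.
Yul is on, so Zel fires (Gate 2).
Gate 6: Eld, Zel, and Nex on → Ren on.
Ren is on, so Kye fires (Gate 9).
Syl would need Ule and Nex (Gate 3), but Ule never turns on. Pax would need Nex and Qil (Gate 1), but Qil never turns on.

Kye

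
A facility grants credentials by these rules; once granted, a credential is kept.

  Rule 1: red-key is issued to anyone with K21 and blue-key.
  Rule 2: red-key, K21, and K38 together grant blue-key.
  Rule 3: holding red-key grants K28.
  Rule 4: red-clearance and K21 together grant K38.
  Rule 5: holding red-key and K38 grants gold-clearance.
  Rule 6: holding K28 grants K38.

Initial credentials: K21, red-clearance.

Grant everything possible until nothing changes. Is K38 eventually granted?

Holding red-clearance and K21 grants K38 (Rule 4).

Yes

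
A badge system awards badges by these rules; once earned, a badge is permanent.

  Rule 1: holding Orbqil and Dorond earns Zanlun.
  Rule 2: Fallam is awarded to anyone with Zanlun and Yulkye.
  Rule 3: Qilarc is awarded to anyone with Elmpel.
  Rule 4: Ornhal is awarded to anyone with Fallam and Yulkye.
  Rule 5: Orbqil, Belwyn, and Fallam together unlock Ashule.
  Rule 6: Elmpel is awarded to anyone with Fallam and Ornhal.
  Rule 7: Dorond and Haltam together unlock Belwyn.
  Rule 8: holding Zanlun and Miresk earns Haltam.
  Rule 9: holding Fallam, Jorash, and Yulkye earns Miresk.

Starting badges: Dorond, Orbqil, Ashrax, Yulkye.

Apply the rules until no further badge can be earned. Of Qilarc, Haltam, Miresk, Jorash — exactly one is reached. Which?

Qilarc

With Orbqil and Dorond, Zanlun is earned (Rule 1).
With Zanlun and Yulkye, Fallam is earned (Rule 2).
With Fallam and Yulkye, Ornhal is earned (Rule 4).
With Fallam and Ornhal, Elmpel is earned (Rule 6).
With Elmpel, Qilarc is earned (Rule 3).
Haltam would need Zanlun and Miresk (Rule 8), but Miresk is never earned. No rule produces Jorash, and it is not given. Miresk would need Fallam, Jorash, and Yulkye (Rule 9), but Jorash is never earned.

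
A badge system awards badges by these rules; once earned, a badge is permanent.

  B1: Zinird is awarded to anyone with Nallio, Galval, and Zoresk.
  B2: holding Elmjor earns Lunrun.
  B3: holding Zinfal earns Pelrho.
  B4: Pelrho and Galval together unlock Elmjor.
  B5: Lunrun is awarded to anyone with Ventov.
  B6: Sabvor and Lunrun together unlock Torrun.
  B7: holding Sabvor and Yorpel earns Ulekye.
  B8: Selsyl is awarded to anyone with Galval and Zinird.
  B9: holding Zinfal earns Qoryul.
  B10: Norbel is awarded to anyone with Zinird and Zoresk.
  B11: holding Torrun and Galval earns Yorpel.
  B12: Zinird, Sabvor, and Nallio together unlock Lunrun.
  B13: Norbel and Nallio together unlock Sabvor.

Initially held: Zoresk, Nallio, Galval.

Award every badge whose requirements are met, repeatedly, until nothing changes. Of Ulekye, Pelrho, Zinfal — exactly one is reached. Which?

Ulekye

With Nallio, Galval, and Zoresk, Zinird is earned (B1).
With Zinird and Zoresk, Norbel is earned (B10).
With Norbel and Nallio, Sabvor is earned (B13).
With Zinird, Sabvor, and Nallio, Lunrun is earned (B12).
With Sabvor and Lunrun, Torrun is earned (B6).
With Torrun and Galval, Yorpel is earned (B11).
With Sabvor and Yorpel, Ulekye is earned (B7).
No rule produces Zinfal, and it is not given. Pelrho would need Zinfal (B3), but Zinfal is never earned.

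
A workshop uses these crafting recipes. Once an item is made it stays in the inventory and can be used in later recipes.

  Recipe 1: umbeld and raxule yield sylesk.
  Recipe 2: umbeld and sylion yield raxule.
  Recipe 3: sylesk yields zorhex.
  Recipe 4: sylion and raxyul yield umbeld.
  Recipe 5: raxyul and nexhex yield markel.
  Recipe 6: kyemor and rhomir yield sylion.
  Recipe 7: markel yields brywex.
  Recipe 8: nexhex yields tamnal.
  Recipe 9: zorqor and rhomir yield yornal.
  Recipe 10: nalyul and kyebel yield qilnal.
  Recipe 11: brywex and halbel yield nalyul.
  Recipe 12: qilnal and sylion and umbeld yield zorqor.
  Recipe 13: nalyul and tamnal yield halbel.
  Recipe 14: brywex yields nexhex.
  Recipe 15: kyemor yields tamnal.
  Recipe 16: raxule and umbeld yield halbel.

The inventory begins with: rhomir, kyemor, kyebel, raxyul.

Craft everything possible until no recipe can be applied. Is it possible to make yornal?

yornal would need zorqor and rhomir (Recipe 9), but zorqor is never obtained.

No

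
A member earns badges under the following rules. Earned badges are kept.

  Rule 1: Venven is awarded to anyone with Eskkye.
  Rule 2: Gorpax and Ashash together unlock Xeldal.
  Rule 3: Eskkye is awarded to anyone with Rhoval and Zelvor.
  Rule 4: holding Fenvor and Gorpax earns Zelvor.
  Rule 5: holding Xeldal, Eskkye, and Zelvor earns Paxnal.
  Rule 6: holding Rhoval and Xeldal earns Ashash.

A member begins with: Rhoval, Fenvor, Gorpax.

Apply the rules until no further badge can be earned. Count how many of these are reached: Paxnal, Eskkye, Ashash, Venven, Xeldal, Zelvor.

With Fenvor and Gorpax, Zelvor is earned (Rule 4).
With Rhoval and Zelvor, Eskkye is earned (Rule 3).
With Eskkye, Venven is earned (Rule 1).
Paxnal would need Xeldal, Eskkye, and Zelvor (Rule 5), but Xeldal is never earned.
Eskkye: reached.
Ashash would need Rhoval and Xeldal (Rule 6), but Xeldal is never earned.
Venven: reached.
Xeldal would need Gorpax and Ashash (Rule 2), but Ashash is never earned.
Zelvor: reached.
Reached: Eskkye, Venven, and Zelvor — 3 of the 6.

3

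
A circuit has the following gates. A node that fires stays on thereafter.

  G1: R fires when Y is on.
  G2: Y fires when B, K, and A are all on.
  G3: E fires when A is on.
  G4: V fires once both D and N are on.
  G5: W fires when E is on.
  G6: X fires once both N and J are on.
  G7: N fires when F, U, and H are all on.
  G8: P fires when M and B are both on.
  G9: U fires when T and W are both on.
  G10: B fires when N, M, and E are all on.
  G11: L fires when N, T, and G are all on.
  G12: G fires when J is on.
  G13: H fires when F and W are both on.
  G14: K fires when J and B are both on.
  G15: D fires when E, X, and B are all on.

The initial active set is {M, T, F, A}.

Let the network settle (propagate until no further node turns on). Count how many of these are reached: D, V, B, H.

A is on, so E fires (G3).
E is on, so W fires (G5).
G9: T and W on → U on.
F and W are on, so H fires (G13).
F, U, and H are on, so N fires (G7).
N, M, and E are on, so B fires (G10).
D would need E, X, and B (G15), but X never turns on.
V would need D and N (G4), but D never turns on.
B: reached.
H: reached.
Reached: B and H — 2 of the 4.

2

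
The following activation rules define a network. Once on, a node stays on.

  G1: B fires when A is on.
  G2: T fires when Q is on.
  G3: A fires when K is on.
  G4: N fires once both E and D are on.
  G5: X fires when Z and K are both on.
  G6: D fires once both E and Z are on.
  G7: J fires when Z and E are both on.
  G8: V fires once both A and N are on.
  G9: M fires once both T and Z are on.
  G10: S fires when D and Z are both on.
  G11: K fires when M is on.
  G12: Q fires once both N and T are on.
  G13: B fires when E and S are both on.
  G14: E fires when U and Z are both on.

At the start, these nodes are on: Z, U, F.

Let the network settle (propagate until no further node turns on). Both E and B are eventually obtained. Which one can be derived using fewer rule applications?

E

E: U and Z are on, so E fires (G14). [1 rule application]
B: U and Z are on, so E fires (G14). G6: E and Z on → D on. G10: D and Z on → S on. E and S are on, so B fires (G13). [4 rule applications]
E needs fewer.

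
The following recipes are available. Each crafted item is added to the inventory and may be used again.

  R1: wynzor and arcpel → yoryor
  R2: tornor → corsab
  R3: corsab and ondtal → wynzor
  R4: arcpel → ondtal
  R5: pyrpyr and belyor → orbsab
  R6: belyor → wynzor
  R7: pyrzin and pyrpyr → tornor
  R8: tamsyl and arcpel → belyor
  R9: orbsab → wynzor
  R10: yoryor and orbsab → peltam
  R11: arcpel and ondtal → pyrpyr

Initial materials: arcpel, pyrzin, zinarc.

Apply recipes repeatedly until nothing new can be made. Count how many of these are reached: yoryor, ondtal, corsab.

Using R4, arcpel makes ondtal.
Using R11, arcpel and ondtal make pyrpyr.
pyrzin and pyrpyr → tornor (R7).
Using R2, tornor makes corsab.
Using R3, corsab and ondtal make wynzor.
wynzor and arcpel → yoryor (R1).
yoryor: reached.
ondtal: reached.
corsab: reached.
All 3 are reached.

3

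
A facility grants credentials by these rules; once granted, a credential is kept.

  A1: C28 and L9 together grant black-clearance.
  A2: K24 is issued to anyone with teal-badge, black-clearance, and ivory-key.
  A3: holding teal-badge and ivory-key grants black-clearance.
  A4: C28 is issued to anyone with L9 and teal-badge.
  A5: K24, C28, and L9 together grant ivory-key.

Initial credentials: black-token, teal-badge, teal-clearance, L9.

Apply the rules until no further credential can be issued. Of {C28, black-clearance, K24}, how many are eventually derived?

Holding L9 and teal-badge grants C28 (A4).
Holding C28 and L9 grants black-clearance (A1).
C28: reached.
black-clearance: reached.
K24 would need teal-badge, black-clearance, and ivory-key (A2), but ivory-key is never granted.
Reached: C28 and black-clearance — 2 of the 3.

2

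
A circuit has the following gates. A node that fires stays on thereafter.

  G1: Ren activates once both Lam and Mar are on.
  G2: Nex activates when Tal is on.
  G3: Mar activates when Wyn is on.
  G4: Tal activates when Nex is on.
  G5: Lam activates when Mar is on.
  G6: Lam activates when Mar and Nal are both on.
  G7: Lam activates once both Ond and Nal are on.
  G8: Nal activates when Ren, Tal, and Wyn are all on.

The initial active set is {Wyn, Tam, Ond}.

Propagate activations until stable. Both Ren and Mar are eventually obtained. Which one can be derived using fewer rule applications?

Mar: Wyn is on, so Mar activates (G3). [1 rule application]
Ren: G3: Wyn on → Mar on. G5: Mar on → Lam on. Lam and Mar are on, so Ren activates (G1). [3 rule applications]
Mar needs fewer.

Mar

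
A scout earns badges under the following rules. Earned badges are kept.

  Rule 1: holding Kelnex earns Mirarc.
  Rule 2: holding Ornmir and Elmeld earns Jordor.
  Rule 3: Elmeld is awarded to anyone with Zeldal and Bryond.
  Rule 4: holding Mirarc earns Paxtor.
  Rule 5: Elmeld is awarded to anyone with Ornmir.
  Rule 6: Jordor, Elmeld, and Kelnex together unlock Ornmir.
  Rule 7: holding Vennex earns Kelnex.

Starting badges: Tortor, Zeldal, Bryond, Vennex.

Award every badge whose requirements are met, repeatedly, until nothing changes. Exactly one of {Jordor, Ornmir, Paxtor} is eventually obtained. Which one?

With Vennex, Kelnex is earned (Rule 7).
With Kelnex, Mirarc is earned (Rule 1).
With Mirarc, Paxtor is earned (Rule 4).
Ornmir would need Jordor, Elmeld, and Kelnex (Rule 6), but Jordor is never earned. Jordor would need Ornmir and Elmeld (Rule 2), but Ornmir is never earned.

Paxtor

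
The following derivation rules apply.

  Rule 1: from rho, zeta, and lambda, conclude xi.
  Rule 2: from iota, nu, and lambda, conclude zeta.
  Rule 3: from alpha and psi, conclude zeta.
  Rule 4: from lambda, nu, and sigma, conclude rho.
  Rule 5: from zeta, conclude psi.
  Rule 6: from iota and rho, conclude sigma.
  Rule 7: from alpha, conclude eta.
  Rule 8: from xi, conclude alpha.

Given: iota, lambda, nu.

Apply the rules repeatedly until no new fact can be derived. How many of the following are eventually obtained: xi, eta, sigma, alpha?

0

xi would need rho, zeta, and lambda (Rule 1), but rho is never established.
eta would need alpha (Rule 7), but alpha is never established.
sigma would need iota and rho (Rule 6), but rho is never established.
alpha would need xi (Rule 8), but xi is never established.
None of the 4 are reached.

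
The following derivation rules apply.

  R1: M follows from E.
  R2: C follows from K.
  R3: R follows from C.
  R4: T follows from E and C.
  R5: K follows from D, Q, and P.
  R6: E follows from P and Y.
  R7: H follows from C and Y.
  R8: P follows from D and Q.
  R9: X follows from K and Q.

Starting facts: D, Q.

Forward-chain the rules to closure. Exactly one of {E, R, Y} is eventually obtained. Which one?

From D and Q, R8 gives P.
D, Q, and P hold, so K follows (R5).
From K, R2 gives C.
From C, R3 gives R.
No rule produces Y, and it is not given. E would need P and Y (R6), but Y is never established.

R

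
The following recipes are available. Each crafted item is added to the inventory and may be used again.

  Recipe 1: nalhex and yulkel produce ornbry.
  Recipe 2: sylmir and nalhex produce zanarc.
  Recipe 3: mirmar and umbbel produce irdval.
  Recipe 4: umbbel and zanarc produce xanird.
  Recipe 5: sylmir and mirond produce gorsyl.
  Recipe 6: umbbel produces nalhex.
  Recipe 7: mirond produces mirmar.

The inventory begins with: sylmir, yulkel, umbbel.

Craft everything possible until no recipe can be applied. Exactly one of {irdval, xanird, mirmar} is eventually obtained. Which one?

xanird

umbbel → nalhex (Recipe 6).
sylmir and nalhex → zanarc (Recipe 2).
umbbel and zanarc → xanird (Recipe 4).
irdval would need mirmar and umbbel (Recipe 3), but mirmar is never obtained. mirmar would need mirond (Recipe 7), but mirond is never obtained.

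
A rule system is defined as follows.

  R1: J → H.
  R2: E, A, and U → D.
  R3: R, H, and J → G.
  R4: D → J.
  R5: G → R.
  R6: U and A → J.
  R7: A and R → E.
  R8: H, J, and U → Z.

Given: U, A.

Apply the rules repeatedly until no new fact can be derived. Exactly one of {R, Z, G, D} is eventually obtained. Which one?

Z

U and A hold, so J follows (R6).
From J, R1 gives H.
H, J, and U hold, so Z follows (R8).
G would need R, H, and J (R3), but R is never established. D would need E, A, and U (R2), but E is never established. R would need G (R5), but G is never established.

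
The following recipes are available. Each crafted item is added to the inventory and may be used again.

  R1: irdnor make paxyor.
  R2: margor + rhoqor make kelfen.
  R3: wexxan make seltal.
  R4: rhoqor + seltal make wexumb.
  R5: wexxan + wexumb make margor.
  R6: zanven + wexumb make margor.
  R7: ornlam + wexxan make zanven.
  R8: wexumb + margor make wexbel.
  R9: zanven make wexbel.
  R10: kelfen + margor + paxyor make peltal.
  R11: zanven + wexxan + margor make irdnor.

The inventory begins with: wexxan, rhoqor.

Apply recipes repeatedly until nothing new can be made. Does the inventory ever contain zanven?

No

zanven would need ornlam and wexxan (R7), but ornlam is never obtained.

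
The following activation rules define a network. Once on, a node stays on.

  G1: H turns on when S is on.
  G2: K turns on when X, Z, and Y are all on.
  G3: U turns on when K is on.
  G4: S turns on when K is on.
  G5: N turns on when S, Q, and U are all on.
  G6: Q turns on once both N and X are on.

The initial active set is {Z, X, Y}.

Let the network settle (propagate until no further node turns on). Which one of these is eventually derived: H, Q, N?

H

X, Z, and Y are on, so K turns on (G2).
G4: K on → S on.
S is on, so H turns on (G1).
N would need S, Q, and U (G5), but Q never turns on. Q would need N and X (G6), but N never turns on.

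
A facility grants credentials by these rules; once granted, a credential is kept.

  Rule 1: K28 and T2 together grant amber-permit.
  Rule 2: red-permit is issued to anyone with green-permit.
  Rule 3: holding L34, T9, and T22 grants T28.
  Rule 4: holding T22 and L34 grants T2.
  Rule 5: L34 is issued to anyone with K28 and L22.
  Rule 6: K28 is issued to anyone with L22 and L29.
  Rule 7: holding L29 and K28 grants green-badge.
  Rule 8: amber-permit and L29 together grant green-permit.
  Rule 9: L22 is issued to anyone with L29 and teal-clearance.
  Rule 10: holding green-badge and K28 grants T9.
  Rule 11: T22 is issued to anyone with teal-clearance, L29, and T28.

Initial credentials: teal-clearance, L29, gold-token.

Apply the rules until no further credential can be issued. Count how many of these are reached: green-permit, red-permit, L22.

Holding L29 and teal-clearance grants L22 (Rule 9).
green-permit would need amber-permit and L29 (Rule 8), but amber-permit is never granted.
red-permit would need green-permit (Rule 2), but green-permit is never granted.
L22: reached.
Reached: L22 — 1 of the 3.

1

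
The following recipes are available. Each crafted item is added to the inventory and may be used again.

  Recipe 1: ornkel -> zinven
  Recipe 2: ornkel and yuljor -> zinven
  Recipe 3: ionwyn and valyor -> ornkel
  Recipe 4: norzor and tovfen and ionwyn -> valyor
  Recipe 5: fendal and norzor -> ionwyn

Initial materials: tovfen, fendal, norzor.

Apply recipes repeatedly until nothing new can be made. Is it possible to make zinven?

fendal and norzor -> ionwyn (Recipe 5).
Using Recipe 4, norzor, tovfen, and ionwyn make valyor.
Using Recipe 3, ionwyn and valyor make ornkel.
Using Recipe 1, ornkel makes zinven.

Yes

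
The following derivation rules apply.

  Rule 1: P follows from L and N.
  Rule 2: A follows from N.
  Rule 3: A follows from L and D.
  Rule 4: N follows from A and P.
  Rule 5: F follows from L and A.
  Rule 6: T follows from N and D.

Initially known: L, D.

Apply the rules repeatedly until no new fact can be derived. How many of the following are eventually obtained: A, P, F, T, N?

2

L and D hold, so A follows (Rule 3).
From L and A, Rule 5 gives F.
A: reached.
P would need L and N (Rule 1), but N is never established.
F: reached.
T would need N and D (Rule 6), but N is never established.
N would need A and P (Rule 4), but P is never established.
Reached: A and F — 2 of the 5.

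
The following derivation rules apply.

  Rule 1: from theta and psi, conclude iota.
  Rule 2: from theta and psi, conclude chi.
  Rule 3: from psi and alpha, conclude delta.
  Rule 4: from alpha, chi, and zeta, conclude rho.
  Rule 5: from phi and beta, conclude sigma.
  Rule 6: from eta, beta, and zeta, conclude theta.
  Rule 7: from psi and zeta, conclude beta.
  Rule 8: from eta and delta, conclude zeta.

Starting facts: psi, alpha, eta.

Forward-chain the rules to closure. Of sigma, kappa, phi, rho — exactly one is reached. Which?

From psi and alpha, Rule 3 gives delta.
eta and delta hold, so zeta follows (Rule 8).
From psi and zeta, Rule 7 gives beta.
eta, beta, and zeta hold, so theta follows (Rule 6).
theta and psi hold, so chi follows (Rule 2).
alpha, chi, and zeta hold, so rho follows (Rule 4).
No rule produces phi, and it is not given. No rule produces kappa, and it is not given. sigma would need phi and beta (Rule 5), but phi is never established.

rho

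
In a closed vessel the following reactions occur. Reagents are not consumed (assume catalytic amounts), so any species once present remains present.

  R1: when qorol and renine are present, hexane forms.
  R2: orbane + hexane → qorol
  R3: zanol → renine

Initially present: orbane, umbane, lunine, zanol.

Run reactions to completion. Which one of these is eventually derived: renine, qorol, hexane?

zanol present → renine forms (R3).
hexane would need qorol and renine (R1), but qorol never forms. qorol would need orbane and hexane (R2), but hexane never forms.

renine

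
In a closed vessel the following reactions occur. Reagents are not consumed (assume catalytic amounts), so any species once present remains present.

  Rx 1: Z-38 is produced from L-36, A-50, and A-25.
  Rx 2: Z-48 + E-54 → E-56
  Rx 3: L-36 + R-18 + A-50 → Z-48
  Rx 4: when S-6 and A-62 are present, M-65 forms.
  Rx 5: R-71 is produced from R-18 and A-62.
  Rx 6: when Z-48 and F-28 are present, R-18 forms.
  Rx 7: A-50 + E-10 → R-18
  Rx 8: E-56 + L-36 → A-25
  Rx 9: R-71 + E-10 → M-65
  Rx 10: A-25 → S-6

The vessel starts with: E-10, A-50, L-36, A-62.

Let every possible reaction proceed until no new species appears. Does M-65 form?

Yes

A-50 and E-10 present → R-18 forms (Rx 7).
R-18 and A-62 present → R-71 forms (Rx 5).
R-71 and E-10 present → M-65 forms (Rx 9).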